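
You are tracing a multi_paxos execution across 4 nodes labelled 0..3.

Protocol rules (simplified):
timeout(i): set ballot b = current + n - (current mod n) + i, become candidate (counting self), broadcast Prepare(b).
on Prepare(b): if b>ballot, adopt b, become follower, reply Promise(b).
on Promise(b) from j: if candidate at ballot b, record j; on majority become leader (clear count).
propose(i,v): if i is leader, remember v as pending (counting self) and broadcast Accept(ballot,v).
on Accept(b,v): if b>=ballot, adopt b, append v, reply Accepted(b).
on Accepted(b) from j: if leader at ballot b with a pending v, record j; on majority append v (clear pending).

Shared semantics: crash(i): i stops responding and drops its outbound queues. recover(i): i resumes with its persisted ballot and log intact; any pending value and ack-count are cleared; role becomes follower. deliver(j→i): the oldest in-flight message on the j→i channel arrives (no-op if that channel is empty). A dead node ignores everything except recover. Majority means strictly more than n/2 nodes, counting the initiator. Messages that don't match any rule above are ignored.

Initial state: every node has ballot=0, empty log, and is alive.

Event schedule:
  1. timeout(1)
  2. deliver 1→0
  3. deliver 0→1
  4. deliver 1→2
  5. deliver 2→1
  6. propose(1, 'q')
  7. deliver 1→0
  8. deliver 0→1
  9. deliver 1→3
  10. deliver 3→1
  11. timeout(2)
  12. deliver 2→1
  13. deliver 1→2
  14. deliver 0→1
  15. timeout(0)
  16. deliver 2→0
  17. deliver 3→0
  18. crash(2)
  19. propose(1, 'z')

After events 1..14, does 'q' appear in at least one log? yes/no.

step 1 timeout(1): 1={cand,b=5,log=-}
step 2 deliver 1→0: 0={foll,b=5,log=-}
step 3 deliver 0→1: —
step 4 deliver 1→2: 2={foll,b=5,log=-}
step 5 deliver 2→1: 1={lead,b=5,log=-}
step 6 propose(1,'q'): —
step 7 deliver 1→0: 0={foll,b=5,log=q}
step 8 deliver 0→1: —
step 9 deliver 1→3: 3={foll,b=5,log=-}
step 10 deliver 3→1: —
step 11 timeout(2): 2={cand,b=10,log=-}
step 12 deliver 2→1: 1={foll,b=10,log=-}
step 13 deliver 1→2: —
step 14 deliver 0→1: —

yes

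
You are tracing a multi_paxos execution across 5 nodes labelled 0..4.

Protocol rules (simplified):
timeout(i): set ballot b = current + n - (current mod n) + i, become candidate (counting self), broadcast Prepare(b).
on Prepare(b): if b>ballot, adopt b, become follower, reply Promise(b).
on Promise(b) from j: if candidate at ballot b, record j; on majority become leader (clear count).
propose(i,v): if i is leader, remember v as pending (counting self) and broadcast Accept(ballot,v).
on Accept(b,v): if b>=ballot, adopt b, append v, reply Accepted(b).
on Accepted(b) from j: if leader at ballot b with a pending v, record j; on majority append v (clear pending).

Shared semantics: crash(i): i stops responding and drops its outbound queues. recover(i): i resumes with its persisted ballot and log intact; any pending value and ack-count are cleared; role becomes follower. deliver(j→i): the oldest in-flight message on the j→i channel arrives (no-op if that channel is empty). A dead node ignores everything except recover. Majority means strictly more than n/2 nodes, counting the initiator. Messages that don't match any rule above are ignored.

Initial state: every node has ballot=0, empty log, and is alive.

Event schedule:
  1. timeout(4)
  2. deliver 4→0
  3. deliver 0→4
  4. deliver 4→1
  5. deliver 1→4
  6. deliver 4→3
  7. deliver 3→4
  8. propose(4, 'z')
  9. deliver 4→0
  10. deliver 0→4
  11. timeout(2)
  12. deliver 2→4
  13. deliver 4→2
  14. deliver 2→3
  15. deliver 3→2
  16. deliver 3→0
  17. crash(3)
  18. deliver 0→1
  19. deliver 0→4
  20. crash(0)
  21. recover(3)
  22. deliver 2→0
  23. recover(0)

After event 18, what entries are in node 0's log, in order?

[1] timeout(4) → N4(cand b9 [-])
[2] deliver 4→0 → N0(foll b9 [-])
[3] deliver 0→4 → ∅
[4] deliver 4→1 → N1(foll b9 [-])
[5] deliver 1→4 → N4(lead b9 [-])
[6] deliver 4→3 → N3(foll b9 [-])
[7] deliver 3→4 → ∅
[8] propose(4,'z') → ∅
[9] deliver 4→0 → N0(foll b9 [z])
[10] deliver 0→4 → ∅
[11] timeout(2) → N2(cand b7 [-])
[12] deliver 2→4 → ∅
[13] deliver 4→2 → N2(foll b9 [-])
[14] deliver 2→3 → ∅
[15] deliver 3→2 → ∅
[16] deliver 3→0 → ∅
[17] crash(3) → N3(✗foll b9 [-])
[18] deliver 0→1 → ∅

z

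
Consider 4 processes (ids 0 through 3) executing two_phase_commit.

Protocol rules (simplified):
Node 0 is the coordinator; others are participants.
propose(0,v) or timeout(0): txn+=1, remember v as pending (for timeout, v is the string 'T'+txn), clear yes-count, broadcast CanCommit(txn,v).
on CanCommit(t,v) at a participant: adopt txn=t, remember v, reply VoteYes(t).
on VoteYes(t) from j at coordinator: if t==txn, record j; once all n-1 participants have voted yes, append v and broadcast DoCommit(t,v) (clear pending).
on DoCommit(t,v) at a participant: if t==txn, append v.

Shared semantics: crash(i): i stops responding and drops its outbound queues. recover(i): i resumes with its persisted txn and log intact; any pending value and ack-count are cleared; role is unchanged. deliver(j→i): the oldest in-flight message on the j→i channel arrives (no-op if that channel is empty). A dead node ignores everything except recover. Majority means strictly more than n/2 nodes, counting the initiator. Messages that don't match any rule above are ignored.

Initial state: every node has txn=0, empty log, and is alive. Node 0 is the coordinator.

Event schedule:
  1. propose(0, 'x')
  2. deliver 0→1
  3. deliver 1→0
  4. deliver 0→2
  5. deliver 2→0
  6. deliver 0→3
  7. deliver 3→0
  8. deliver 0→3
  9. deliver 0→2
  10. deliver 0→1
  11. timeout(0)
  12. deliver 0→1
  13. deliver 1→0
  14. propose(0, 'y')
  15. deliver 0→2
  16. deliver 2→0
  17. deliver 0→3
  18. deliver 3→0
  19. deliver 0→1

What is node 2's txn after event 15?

2

1. propose(0,'x'):  <0:coor t1 ->
2. deliver 0→1:  <1:part t1 ->
3. deliver 1→0:  nop
4. deliver 0→2:  <2:part t1 ->
5. deliver 2→0:  nop
6. deliver 0→3:  <3:part t1 ->
7. deliver 3→0:  <0:coor t1 x>
8. deliver 0→3:  <3:part t1 x>
9. deliver 0→2:  <2:part t1 x>
10. deliver 0→1:  <1:part t1 x>
11. timeout(0):  <0:coor t2 x>
12. deliver 0→1:  <1:part t2 x>
13. deliver 1→0:  nop
14. propose(0,'y'):  <0:coor t3 x>
15. deliver 0→2:  <2:part t2 x>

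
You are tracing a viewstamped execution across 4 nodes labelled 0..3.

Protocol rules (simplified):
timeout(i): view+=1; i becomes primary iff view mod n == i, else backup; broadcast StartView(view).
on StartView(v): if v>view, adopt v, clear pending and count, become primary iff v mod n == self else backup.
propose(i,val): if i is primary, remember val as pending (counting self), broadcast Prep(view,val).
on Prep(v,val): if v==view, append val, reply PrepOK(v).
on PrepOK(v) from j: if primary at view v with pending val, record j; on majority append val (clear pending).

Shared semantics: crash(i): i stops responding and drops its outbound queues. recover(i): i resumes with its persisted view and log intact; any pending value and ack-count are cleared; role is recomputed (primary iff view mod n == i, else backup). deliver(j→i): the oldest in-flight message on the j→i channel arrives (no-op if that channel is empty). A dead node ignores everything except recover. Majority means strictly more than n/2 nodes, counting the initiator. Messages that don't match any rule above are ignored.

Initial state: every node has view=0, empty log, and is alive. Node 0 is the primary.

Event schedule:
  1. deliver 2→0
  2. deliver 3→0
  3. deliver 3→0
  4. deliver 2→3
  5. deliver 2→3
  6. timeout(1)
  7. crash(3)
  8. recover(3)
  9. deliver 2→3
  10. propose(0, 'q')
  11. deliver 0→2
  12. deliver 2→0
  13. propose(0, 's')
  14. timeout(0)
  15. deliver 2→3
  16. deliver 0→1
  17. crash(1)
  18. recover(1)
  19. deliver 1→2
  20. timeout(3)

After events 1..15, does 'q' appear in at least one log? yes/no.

yes

[1] deliver 2→0 → ∅
[2] deliver 3→0 → ∅
[3] deliver 3→0 → ∅
[4] deliver 2→3 → ∅
[5] deliver 2→3 → ∅
[6] timeout(1) → N1(prim v1 [-])
[7] crash(3) → N3(✗back v0 [-])
[8] recover(3) → N3(back v0 [-])
[9] deliver 2→3 → ∅
[10] propose(0,'q') → ∅
[11] deliver 0→2 → N2(back v0 [q])
[12] deliver 2→0 → ∅
[13] propose(0,'s') → ∅
[14] timeout(0) → N0(back v1 [-])
[15] deliver 2→3 → ∅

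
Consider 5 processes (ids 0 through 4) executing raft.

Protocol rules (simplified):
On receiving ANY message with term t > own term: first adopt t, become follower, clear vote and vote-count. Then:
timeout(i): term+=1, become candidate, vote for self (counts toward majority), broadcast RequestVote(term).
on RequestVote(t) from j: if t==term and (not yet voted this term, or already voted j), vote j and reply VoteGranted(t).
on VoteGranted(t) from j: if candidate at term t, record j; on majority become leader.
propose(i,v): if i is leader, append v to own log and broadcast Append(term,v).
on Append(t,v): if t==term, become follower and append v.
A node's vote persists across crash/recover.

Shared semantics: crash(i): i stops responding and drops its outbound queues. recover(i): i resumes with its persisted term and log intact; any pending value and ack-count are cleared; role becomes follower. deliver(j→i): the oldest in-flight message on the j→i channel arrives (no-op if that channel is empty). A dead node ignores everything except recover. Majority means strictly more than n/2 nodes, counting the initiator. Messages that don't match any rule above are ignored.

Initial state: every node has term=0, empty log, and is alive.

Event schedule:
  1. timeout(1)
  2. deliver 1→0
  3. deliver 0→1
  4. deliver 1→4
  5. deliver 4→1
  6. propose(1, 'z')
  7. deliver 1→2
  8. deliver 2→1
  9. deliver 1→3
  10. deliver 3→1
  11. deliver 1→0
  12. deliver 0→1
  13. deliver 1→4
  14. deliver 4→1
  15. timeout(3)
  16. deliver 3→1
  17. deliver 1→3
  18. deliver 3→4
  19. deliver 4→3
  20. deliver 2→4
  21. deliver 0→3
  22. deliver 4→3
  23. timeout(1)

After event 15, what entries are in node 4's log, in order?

z

after 1 — timeout(1): n1:cand/t1/[-]
after 2 — deliver 1→0: n0:foll/t1/[-]
after 3 — deliver 0→1: ·
after 4 — deliver 1→4: n4:foll/t1/[-]
after 5 — deliver 4→1: n1:lead/t1/[-]
after 6 — propose(1,'z'): n1:lead/t1/[z]
after 7 — deliver 1→2: n2:foll/t1/[-]
after 8 — deliver 2→1: ·
after 9 — deliver 1→3: n3:foll/t1/[-]
after 10 — deliver 3→1: ·
after 11 — deliver 1→0: n0:foll/t1/[z]
after 12 — deliver 0→1: ·
after 13 — deliver 1→4: n4:foll/t1/[z]
after 14 — deliver 4→1: ·
after 15 — timeout(3): n3:cand/t2/[-]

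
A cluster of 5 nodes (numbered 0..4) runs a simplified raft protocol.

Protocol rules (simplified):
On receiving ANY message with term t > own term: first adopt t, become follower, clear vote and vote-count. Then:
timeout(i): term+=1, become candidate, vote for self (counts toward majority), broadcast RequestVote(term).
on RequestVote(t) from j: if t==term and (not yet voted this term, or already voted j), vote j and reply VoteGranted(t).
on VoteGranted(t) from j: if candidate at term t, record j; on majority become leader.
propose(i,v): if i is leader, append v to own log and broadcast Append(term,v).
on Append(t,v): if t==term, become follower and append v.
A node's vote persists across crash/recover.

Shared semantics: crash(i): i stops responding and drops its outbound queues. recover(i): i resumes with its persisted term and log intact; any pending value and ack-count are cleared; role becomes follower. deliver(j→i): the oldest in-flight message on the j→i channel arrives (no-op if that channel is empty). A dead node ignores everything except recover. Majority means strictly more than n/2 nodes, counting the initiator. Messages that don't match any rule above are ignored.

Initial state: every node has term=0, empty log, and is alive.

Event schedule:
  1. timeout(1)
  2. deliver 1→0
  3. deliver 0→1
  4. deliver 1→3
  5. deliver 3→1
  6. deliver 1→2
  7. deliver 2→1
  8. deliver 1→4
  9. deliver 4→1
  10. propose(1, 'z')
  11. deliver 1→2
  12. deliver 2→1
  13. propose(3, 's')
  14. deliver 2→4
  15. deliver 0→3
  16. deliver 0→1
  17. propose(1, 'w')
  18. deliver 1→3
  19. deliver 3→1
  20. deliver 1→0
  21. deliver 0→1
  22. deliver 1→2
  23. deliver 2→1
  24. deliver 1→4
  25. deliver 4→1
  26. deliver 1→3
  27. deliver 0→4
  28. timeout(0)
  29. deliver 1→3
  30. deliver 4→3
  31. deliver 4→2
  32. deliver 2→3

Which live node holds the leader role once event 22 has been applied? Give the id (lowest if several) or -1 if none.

1

step 1 timeout(1): 1={cand,t=1,log=-}
step 2 deliver 1→0: 0={foll,t=1,log=-}
step 3 deliver 0→1: —
step 4 deliver 1→3: 3={foll,t=1,log=-}
step 5 deliver 3→1: 1={lead,t=1,log=-}
step 6 deliver 1→2: 2={foll,t=1,log=-}
step 7 deliver 2→1: —
step 8 deliver 1→4: 4={foll,t=1,log=-}
step 9 deliver 4→1: —
step 10 propose(1,'z'): 1={lead,t=1,log=z}
step 11 deliver 1→2: 2={foll,t=1,log=z}
step 12 deliver 2→1: —
step 13 propose(3,'s'): —
step 14 deliver 2→4: —
step 15 deliver 0→3: —
step 16 deliver 0→1: —
step 17 propose(1,'w'): 1={lead,t=1,log=z,w}
step 18 deliver 1→3: 3={foll,t=1,log=z}
step 19 deliver 3→1: —
step 20 deliver 1→0: 0={foll,t=1,log=z}
step 21 deliver 0→1: —
step 22 deliver 1→2: 2={foll,t=1,log=z,w}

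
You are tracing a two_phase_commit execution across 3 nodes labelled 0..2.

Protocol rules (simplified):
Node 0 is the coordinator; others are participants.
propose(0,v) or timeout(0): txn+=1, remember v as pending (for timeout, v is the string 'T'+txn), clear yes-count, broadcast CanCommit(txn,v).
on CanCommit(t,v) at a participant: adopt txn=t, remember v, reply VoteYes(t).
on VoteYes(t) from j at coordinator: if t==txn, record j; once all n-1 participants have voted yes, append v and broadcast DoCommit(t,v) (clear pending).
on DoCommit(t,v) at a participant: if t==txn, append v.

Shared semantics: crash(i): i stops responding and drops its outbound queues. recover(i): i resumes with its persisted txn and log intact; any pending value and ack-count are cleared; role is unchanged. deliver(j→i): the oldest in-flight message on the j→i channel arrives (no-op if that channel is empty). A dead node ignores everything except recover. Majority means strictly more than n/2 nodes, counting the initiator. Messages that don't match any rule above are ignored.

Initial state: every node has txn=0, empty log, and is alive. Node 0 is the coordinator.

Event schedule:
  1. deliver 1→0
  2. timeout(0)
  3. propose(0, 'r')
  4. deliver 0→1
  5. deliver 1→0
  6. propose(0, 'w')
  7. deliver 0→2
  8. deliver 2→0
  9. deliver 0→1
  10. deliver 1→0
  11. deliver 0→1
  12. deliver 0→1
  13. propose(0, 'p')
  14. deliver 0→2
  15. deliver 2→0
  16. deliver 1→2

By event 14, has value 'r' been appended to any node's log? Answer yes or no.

e1 deliver 1→0: ·
e2 timeout(0): 0[coor,t=1,-]
e3 propose(0,'r'): 0[coor,t=2,-]
e4 deliver 0→1: 1[part,t=1,-]
e5 deliver 1→0: ·
e6 propose(0,'w'): 0[coor,t=3,-]
e7 deliver 0→2: 2[part,t=1,-]
e8 deliver 2→0: ·
e9 deliver 0→1: 1[part,t=2,-]
e10 deliver 1→0: ·
e11 deliver 0→1: 1[part,t=3,-]
e12 deliver 0→1: ·
e13 propose(0,'p'): 0[coor,t=4,-]
e14 deliver 0→2: 2[part,t=2,-]

no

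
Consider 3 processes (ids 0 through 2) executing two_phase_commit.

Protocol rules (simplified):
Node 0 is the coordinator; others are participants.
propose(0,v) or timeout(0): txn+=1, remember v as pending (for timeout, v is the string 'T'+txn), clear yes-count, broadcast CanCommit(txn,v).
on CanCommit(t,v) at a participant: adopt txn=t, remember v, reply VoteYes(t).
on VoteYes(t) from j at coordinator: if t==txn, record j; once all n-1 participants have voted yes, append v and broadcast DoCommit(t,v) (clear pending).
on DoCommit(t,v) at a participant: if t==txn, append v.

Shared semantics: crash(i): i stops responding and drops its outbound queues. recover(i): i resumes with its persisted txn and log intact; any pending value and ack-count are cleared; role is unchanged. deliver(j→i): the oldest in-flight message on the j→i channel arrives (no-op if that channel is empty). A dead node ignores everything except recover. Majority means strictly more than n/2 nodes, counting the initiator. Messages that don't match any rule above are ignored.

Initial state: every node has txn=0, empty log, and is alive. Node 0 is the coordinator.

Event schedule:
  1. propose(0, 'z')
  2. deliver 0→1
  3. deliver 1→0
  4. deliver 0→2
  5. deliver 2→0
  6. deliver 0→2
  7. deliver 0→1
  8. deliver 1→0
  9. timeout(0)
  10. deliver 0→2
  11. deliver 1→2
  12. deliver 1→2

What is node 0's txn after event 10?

2

after 1 — propose(0,'z'): n0:coor/t1/[-]
after 2 — deliver 0→1: n1:part/t1/[-]
after 3 — deliver 1→0: ·
after 4 — deliver 0→2: n2:part/t1/[-]
after 5 — deliver 2→0: n0:coor/t1/[z]
after 6 — deliver 0→2: n2:part/t1/[z]
after 7 — deliver 0→1: n1:part/t1/[z]
after 8 — deliver 1→0: ·
after 9 — timeout(0): n0:coor/t2/[z]
after 10 — deliver 0→2: n2:part/t2/[z]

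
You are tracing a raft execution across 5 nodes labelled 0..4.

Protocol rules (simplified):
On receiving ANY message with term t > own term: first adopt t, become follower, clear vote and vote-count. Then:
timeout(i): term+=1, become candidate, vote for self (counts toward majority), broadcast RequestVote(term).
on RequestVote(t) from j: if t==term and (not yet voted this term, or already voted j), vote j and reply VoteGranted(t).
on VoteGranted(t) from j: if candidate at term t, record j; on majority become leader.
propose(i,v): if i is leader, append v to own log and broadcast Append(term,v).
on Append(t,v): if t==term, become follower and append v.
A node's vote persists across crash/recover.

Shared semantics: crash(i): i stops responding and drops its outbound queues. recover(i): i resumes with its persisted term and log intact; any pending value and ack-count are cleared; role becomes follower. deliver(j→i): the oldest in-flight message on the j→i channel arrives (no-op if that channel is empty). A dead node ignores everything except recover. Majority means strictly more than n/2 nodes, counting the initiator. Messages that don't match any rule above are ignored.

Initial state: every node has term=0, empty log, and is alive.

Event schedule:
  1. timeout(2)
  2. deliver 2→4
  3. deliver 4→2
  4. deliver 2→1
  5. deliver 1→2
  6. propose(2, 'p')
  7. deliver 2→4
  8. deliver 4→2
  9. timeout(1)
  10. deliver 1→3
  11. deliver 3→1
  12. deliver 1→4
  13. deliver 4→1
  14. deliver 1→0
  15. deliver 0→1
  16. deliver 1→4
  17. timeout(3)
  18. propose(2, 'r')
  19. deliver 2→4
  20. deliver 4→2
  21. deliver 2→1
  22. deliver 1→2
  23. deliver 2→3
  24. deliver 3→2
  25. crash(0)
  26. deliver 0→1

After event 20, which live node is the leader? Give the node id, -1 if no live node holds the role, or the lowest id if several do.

after 1 — timeout(2): n2:cand/t1/[-]
after 2 — deliver 2→4: n4:foll/t1/[-]
after 3 — deliver 4→2: ·
after 4 — deliver 2→1: n1:foll/t1/[-]
after 5 — deliver 1→2: n2:lead/t1/[-]
after 6 — propose(2,'p'): n2:lead/t1/[p]
after 7 — deliver 2→4: n4:foll/t1/[p]
after 8 — deliver 4→2: ·
after 9 — timeout(1): n1:cand/t2/[-]
after 10 — deliver 1→3: n3:foll/t2/[-]
after 11 — deliver 3→1: ·
after 12 — deliver 1→4: n4:foll/t2/[p]
after 13 — deliver 4→1: n1:lead/t2/[-]
after 14 — deliver 1→0: n0:foll/t2/[-]
after 15 — deliver 0→1: ·
after 16 — deliver 1→4: ·
after 17 — timeout(3): n3:cand/t3/[-]
after 18 — propose(2,'r'): n2:lead/t1/[p,r]
after 19 — deliver 2→4: ·
after 20 — deliver 4→2: ·

1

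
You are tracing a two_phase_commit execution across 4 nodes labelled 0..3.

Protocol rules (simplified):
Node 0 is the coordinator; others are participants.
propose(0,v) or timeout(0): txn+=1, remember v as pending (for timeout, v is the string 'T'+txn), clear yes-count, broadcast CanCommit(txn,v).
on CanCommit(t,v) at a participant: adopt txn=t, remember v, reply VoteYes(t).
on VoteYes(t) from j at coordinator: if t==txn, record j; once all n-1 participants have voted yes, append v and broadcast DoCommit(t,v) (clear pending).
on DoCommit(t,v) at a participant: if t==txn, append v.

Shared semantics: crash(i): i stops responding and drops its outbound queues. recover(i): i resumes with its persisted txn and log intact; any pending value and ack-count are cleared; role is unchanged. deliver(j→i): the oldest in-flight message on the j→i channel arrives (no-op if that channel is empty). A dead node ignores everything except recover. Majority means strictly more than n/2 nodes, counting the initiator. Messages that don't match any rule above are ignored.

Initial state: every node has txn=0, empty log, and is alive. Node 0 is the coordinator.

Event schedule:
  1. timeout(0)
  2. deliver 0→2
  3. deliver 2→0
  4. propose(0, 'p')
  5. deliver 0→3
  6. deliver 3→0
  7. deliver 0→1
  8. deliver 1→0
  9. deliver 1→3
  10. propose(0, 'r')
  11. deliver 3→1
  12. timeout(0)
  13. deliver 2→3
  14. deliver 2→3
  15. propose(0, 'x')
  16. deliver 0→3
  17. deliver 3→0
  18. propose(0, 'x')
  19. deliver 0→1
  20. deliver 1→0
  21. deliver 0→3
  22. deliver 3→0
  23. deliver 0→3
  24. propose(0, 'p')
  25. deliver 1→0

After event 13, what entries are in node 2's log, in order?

e1 timeout(0): 0[coor,t=1,-]
e2 deliver 0→2: 2[part,t=1,-]
e3 deliver 2→0: ·
e4 propose(0,'p'): 0[coor,t=2,-]
e5 deliver 0→3: 3[part,t=1,-]
e6 deliver 3→0: ·
e7 deliver 0→1: 1[part,t=1,-]
e8 deliver 1→0: ·
e9 deliver 1→3: ·
e10 propose(0,'r'): 0[coor,t=3,-]
e11 deliver 3→1: ·
e12 timeout(0): 0[coor,t=4,-]
e13 deliver 2→3: ·

empty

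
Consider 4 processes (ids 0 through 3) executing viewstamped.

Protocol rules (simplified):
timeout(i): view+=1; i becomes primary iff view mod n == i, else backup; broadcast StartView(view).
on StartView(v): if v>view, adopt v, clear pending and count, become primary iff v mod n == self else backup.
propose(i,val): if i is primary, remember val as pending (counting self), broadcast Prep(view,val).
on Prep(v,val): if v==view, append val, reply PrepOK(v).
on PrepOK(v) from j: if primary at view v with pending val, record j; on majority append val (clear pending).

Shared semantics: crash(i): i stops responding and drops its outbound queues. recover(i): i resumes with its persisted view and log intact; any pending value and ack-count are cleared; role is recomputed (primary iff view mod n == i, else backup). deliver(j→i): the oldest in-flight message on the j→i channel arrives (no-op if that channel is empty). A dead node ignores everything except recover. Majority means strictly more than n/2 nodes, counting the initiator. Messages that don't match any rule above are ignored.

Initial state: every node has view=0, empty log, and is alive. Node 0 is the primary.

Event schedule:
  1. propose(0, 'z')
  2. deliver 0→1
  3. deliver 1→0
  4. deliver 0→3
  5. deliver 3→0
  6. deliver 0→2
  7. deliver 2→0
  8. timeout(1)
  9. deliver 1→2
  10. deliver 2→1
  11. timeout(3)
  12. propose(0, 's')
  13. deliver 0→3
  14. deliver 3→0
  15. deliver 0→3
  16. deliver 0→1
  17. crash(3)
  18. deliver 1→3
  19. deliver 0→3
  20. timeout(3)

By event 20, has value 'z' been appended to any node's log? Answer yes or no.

yes

after 1 — propose(0,'z'): ·
after 2 — deliver 0→1: n1:back/v0/[z]
after 3 — deliver 1→0: ·
after 4 — deliver 0→3: n3:back/v0/[z]
after 5 — deliver 3→0: n0:prim/v0/[z]
after 6 — deliver 0→2: n2:back/v0/[z]
after 7 — deliver 2→0: ·
after 8 — timeout(1): n1:prim/v1/[z]
after 9 — deliver 1→2: n2:back/v1/[z]
after 10 — deliver 2→1: ·
after 11 — timeout(3): n3:back/v1/[z]
after 12 — propose(0,'s'): ·
after 13 — deliver 0→3: ·
after 14 — deliver 3→0: n0:back/v1/[z]
after 15 — deliver 0→3: ·
after 16 — deliver 0→1: ·
after 17 — crash(3): n3:✗back/v1/[z]
after 18 — deliver 1→3: ·
after 19 — deliver 0→3: ·
after 20 — timeout(3): ·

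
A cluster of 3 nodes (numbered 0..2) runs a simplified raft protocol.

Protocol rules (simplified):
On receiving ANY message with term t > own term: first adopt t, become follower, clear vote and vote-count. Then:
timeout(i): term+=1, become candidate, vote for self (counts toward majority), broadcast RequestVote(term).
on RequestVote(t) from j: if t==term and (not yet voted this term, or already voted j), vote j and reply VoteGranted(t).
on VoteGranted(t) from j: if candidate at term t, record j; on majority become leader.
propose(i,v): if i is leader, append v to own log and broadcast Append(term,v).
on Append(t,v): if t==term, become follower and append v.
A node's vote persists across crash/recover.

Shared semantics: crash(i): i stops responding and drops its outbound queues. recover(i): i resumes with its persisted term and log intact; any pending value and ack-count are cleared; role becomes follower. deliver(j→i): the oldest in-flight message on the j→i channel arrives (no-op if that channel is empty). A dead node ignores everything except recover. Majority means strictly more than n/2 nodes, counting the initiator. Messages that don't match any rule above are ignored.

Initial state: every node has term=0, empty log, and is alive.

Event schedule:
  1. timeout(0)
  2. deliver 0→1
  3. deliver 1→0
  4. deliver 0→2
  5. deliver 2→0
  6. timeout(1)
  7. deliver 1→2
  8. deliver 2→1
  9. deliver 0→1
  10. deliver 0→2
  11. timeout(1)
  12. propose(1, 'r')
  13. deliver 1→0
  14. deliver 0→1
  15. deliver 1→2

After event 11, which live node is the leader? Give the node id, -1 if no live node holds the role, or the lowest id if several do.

step 1 timeout(0): 0={cand,t=1,log=-}
step 2 deliver 0→1: 1={foll,t=1,log=-}
step 3 deliver 1→0: 0={lead,t=1,log=-}
step 4 deliver 0→2: 2={foll,t=1,log=-}
step 5 deliver 2→0: —
step 6 timeout(1): 1={cand,t=2,log=-}
step 7 deliver 1→2: 2={foll,t=2,log=-}
step 8 deliver 2→1: 1={lead,t=2,log=-}
step 9 deliver 0→1: —
step 10 deliver 0→2: —
step 11 timeout(1): 1={cand,t=3,log=-}

0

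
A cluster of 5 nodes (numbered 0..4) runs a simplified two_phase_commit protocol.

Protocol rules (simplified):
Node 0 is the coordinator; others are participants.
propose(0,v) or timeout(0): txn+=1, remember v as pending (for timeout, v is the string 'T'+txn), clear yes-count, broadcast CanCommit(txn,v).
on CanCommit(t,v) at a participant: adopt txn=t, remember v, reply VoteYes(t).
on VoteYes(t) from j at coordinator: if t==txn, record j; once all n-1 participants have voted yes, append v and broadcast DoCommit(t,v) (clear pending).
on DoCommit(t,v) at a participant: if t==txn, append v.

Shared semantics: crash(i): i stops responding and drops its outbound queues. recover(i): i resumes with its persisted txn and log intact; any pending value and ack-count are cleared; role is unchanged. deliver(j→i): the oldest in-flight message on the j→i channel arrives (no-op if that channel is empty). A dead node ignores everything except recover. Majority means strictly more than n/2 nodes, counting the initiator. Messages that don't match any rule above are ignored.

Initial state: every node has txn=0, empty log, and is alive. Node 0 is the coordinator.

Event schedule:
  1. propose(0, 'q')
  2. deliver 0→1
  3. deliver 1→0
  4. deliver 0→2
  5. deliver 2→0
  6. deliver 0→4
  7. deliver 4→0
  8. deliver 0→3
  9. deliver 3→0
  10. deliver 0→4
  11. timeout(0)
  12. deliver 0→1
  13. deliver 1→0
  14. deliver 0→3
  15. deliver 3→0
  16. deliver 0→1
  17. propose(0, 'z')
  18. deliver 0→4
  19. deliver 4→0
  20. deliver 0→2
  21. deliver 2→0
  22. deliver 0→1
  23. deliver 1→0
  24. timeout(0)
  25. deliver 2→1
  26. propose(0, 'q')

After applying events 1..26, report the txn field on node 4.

after 1 — propose(0,'q'): n0:coor/t1/[-]
after 2 — deliver 0→1: n1:part/t1/[-]
after 3 — deliver 1→0: ·
after 4 — deliver 0→2: n2:part/t1/[-]
after 5 — deliver 2→0: ·
after 6 — deliver 0→4: n4:part/t1/[-]
after 7 — deliver 4→0: ·
after 8 — deliver 0→3: n3:part/t1/[-]
after 9 — deliver 3→0: n0:coor/t1/[q]
after 10 — deliver 0→4: n4:part/t1/[q]
after 11 — timeout(0): n0:coor/t2/[q]
after 12 — deliver 0→1: n1:part/t1/[q]
after 13 — deliver 1→0: ·
after 14 — deliver 0→3: n3:part/t1/[q]
after 15 — deliver 3→0: ·
after 16 — deliver 0→1: n1:part/t2/[q]
after 17 — propose(0,'z'): n0:coor/t3/[q]
after 18 — deliver 0→4: n4:part/t2/[q]
after 19 — deliver 4→0: ·
after 20 — deliver 0→2: n2:part/t1/[q]
after 21 — deliver 2→0: ·
after 22 — deliver 0→1: n1:part/t3/[q]
after 23 — deliver 1→0: ·
after 24 — timeout(0): n0:coor/t4/[q]
after 25 — deliver 2→1: ·
after 26 — propose(0,'q'): n0:coor/t5/[q]

2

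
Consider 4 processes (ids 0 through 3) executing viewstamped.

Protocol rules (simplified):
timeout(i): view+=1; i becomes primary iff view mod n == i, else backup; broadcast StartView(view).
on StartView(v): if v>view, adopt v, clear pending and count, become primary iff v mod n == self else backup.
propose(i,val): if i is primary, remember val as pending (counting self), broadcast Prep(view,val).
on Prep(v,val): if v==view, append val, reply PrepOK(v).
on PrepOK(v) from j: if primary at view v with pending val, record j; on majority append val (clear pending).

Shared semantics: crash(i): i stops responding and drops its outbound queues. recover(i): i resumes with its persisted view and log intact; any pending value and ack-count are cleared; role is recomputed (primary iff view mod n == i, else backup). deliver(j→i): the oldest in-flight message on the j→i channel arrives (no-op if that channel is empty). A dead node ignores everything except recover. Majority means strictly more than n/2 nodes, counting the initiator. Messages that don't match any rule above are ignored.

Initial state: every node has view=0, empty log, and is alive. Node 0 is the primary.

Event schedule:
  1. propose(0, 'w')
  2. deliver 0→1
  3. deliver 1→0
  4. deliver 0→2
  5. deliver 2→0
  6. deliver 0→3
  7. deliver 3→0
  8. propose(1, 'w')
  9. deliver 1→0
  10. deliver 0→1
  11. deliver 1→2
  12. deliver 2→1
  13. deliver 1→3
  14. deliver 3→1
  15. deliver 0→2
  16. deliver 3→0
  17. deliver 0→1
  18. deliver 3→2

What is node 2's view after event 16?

0

1. propose(0,'w'):  nop
2. deliver 0→1:  <1:back v0 w>
3. deliver 1→0:  nop
4. deliver 0→2:  <2:back v0 w>
5. deliver 2→0:  <0:prim v0 w>
6. deliver 0→3:  <3:back v0 w>
7. deliver 3→0:  nop
8. propose(1,'w'):  nop
9. deliver 1→0:  nop
10. deliver 0→1:  nop
11. deliver 1→2:  nop
12. deliver 2→1:  nop
13. deliver 1→3:  nop
14. deliver 3→1:  nop
15. deliver 0→2:  nop
16. deliver 3→0:  nop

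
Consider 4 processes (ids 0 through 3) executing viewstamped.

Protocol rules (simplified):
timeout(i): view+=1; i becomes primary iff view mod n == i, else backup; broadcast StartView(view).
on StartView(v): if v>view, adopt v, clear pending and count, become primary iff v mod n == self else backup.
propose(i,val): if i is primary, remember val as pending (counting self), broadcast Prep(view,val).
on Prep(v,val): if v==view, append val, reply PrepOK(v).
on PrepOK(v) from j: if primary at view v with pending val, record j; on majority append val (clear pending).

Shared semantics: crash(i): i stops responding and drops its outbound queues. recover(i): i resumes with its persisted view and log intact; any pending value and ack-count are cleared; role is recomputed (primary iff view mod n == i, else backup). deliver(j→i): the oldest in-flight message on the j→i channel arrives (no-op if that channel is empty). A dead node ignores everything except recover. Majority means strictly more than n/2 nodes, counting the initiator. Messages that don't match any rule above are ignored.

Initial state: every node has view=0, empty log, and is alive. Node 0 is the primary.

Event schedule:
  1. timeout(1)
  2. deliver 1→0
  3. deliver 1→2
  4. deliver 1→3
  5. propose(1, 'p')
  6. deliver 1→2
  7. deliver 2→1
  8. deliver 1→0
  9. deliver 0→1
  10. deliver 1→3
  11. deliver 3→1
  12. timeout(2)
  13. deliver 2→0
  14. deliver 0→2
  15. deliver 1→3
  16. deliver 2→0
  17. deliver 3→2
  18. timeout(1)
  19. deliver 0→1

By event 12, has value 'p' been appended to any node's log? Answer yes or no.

yes

e1 timeout(1): 1[prim,v=1,-]
e2 deliver 1→0: 0[back,v=1,-]
e3 deliver 1→2: 2[back,v=1,-]
e4 deliver 1→3: 3[back,v=1,-]
e5 propose(1,'p'): ·
e6 deliver 1→2: 2[back,v=1,p]
e7 deliver 2→1: ·
e8 deliver 1→0: 0[back,v=1,p]
e9 deliver 0→1: 1[prim,v=1,p]
e10 deliver 1→3: 3[back,v=1,p]
e11 deliver 3→1: ·
e12 timeout(2): 2[prim,v=2,p]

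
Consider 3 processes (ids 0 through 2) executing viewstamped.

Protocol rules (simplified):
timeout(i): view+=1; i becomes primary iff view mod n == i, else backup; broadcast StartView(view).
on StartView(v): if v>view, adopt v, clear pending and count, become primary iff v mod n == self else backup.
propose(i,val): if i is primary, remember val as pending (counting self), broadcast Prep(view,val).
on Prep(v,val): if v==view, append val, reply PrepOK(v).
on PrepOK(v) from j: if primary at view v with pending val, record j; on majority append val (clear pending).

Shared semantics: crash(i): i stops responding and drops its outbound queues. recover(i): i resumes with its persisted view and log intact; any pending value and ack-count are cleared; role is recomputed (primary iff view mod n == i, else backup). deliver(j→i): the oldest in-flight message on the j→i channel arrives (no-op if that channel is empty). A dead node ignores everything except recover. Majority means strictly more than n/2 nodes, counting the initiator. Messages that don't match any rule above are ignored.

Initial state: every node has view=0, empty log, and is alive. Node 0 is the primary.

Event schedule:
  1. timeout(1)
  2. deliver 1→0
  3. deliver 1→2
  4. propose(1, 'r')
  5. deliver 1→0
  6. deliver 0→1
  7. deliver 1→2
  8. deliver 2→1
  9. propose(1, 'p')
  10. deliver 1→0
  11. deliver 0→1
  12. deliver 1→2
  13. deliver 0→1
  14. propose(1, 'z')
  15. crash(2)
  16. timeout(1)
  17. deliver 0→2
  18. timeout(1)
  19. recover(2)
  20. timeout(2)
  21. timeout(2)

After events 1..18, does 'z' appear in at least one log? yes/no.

e1 timeout(1): 1[prim,v=1,-]
e2 deliver 1→0: 0[back,v=1,-]
e3 deliver 1→2: 2[back,v=1,-]
e4 propose(1,'r'): ·
e5 deliver 1→0: 0[back,v=1,r]
e6 deliver 0→1: 1[prim,v=1,r]
e7 deliver 1→2: 2[back,v=1,r]
e8 deliver 2→1: ·
e9 propose(1,'p'): ·
e10 deliver 1→0: 0[back,v=1,r,p]
e11 deliver 0→1: 1[prim,v=1,r,p]
e12 deliver 1→2: 2[back,v=1,r,p]
e13 deliver 0→1: ·
e14 propose(1,'z'): ·
e15 crash(2): 2[✗back,v=1,r,p]
e16 timeout(1): 1[back,v=2,r,p]
e17 deliver 0→2: ·
e18 timeout(1): 1[back,v=3,r,p]

no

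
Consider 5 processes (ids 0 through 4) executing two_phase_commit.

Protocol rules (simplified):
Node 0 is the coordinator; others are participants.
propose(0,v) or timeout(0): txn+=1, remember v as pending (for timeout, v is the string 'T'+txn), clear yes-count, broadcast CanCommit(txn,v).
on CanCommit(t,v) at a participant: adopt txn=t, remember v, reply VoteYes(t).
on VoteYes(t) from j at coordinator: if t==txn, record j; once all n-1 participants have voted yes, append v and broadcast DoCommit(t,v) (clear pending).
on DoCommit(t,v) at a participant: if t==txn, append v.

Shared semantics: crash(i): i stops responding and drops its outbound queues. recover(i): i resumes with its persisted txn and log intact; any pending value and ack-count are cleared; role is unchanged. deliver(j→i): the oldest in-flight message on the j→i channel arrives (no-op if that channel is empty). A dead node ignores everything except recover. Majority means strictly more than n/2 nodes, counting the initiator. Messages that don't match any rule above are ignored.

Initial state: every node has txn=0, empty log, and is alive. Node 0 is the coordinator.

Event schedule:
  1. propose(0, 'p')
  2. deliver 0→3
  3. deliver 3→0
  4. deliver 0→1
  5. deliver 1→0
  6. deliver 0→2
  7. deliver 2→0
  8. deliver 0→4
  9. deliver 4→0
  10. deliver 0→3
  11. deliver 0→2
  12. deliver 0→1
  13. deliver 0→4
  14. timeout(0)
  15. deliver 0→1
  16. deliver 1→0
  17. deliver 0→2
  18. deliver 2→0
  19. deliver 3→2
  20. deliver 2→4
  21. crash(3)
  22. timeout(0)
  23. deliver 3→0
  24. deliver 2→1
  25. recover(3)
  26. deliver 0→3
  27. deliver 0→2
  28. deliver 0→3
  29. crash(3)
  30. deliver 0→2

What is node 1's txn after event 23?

2

[1] propose(0,'p') → N0(coor t1 [-])
[2] deliver 0→3 → N3(part t1 [-])
[3] deliver 3→0 → ∅
[4] deliver 0→1 → N1(part t1 [-])
[5] deliver 1→0 → ∅
[6] deliver 0→2 → N2(part t1 [-])
[7] deliver 2→0 → ∅
[8] deliver 0→4 → N4(part t1 [-])
[9] deliver 4→0 → N0(coor t1 [p])
[10] deliver 0→3 → N3(part t1 [p])
[11] deliver 0→2 → N2(part t1 [p])
[12] deliver 0→1 → N1(part t1 [p])
[13] deliver 0→4 → N4(part t1 [p])
[14] timeout(0) → N0(coor t2 [p])
[15] deliver 0→1 → N1(part t2 [p])
[16] deliver 1→0 → ∅
[17] deliver 0→2 → N2(part t2 [p])
[18] deliver 2→0 → ∅
[19] deliver 3→2 → ∅
[20] deliver 2→4 → ∅
[21] crash(3) → N3(✗part t1 [p])
[22] timeout(0) → N0(coor t3 [p])
[23] deliver 3→0 → ∅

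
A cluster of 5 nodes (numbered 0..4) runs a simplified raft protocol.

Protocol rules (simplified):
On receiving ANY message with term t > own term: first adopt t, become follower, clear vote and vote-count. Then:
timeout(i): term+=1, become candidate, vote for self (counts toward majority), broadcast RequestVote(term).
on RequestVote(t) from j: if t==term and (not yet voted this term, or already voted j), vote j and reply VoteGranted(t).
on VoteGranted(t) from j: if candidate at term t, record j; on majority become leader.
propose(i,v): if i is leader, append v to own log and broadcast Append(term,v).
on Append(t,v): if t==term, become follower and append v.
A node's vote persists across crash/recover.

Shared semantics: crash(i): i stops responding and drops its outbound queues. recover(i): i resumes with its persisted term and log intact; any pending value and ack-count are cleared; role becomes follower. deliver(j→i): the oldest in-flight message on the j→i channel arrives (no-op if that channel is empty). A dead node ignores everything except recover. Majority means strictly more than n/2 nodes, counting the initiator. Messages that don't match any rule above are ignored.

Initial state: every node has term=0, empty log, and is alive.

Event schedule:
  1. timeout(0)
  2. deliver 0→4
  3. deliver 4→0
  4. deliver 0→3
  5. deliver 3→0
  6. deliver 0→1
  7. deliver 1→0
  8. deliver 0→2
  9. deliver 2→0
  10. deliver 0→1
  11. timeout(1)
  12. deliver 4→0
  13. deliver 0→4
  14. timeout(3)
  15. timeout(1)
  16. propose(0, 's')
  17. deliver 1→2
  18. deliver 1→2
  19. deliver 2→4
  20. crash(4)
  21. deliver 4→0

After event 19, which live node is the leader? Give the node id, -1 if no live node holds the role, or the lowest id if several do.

0

after 1 — timeout(0): n0:cand/t1/[-]
after 2 — deliver 0→4: n4:foll/t1/[-]
after 3 — deliver 4→0: ·
after 4 — deliver 0→3: n3:foll/t1/[-]
after 5 — deliver 3→0: n0:lead/t1/[-]
after 6 — deliver 0→1: n1:foll/t1/[-]
after 7 — deliver 1→0: ·
after 8 — deliver 0→2: n2:foll/t1/[-]
after 9 — deliver 2→0: ·
after 10 — deliver 0→1: ·
after 11 — timeout(1): n1:cand/t2/[-]
after 12 — deliver 4→0: ·
after 13 — deliver 0→4: ·
after 14 — timeout(3): n3:cand/t2/[-]
after 15 — timeout(1): n1:cand/t3/[-]
after 16 — propose(0,'s'): n0:lead/t1/[s]
after 17 — deliver 1→2: n2:foll/t2/[-]
after 18 — deliver 1→2: n2:foll/t3/[-]
after 19 — deliver 2→4: ·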